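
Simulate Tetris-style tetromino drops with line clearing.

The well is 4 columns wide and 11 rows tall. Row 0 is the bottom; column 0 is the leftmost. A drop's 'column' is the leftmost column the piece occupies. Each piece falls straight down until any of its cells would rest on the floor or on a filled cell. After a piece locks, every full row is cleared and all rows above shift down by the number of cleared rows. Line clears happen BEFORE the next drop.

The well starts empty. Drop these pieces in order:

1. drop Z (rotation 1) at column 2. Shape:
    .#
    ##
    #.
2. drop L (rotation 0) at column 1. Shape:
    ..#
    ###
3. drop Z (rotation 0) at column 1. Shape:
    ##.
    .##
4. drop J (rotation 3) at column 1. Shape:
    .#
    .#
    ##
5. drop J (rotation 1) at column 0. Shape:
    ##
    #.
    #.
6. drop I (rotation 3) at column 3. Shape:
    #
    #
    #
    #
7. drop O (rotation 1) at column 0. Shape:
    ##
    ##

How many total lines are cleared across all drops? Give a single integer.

Drop 1: Z rot1 at col 2 lands with bottom-row=0; cleared 0 line(s) (total 0); column heights now [0 0 2 3], max=3
Drop 2: L rot0 at col 1 lands with bottom-row=3; cleared 0 line(s) (total 0); column heights now [0 4 4 5], max=5
Drop 3: Z rot0 at col 1 lands with bottom-row=5; cleared 0 line(s) (total 0); column heights now [0 7 7 6], max=7
Drop 4: J rot3 at col 1 lands with bottom-row=7; cleared 0 line(s) (total 0); column heights now [0 8 10 6], max=10
Drop 5: J rot1 at col 0 lands with bottom-row=6; cleared 0 line(s) (total 0); column heights now [9 9 10 6], max=10
Drop 6: I rot3 at col 3 lands with bottom-row=6; cleared 3 line(s) (total 3); column heights now [0 4 7 7], max=7
Drop 7: O rot1 at col 0 lands with bottom-row=4; cleared 1 line(s) (total 4); column heights now [5 5 6 6], max=6

Answer: 4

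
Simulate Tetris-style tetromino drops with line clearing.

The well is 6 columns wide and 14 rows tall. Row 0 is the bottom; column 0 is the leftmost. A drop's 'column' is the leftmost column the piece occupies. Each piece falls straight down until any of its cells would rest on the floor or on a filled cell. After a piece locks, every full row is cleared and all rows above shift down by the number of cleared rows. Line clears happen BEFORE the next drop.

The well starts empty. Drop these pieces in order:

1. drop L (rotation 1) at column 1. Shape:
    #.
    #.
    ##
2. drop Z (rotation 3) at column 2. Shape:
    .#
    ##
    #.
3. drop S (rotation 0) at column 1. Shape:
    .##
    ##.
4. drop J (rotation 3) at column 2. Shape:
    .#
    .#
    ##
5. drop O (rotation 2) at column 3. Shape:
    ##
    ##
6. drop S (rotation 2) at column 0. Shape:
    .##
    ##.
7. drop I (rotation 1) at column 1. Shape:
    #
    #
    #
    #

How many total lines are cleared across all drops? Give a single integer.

Drop 1: L rot1 at col 1 lands with bottom-row=0; cleared 0 line(s) (total 0); column heights now [0 3 1 0 0 0], max=3
Drop 2: Z rot3 at col 2 lands with bottom-row=1; cleared 0 line(s) (total 0); column heights now [0 3 3 4 0 0], max=4
Drop 3: S rot0 at col 1 lands with bottom-row=3; cleared 0 line(s) (total 0); column heights now [0 4 5 5 0 0], max=5
Drop 4: J rot3 at col 2 lands with bottom-row=5; cleared 0 line(s) (total 0); column heights now [0 4 6 8 0 0], max=8
Drop 5: O rot2 at col 3 lands with bottom-row=8; cleared 0 line(s) (total 0); column heights now [0 4 6 10 10 0], max=10
Drop 6: S rot2 at col 0 lands with bottom-row=5; cleared 0 line(s) (total 0); column heights now [6 7 7 10 10 0], max=10
Drop 7: I rot1 at col 1 lands with bottom-row=7; cleared 0 line(s) (total 0); column heights now [6 11 7 10 10 0], max=11

Answer: 0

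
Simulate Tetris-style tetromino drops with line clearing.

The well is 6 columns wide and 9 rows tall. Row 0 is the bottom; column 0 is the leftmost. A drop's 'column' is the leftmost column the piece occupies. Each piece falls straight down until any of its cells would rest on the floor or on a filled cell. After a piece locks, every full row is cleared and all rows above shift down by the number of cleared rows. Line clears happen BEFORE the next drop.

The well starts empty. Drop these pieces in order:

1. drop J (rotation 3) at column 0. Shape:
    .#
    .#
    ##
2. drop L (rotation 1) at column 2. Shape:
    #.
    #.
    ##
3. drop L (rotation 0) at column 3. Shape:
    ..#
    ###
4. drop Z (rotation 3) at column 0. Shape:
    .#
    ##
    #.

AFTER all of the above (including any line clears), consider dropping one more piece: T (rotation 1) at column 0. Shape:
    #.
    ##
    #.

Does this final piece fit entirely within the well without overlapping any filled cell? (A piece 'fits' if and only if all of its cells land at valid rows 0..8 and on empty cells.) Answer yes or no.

Answer: yes

Derivation:
Drop 1: J rot3 at col 0 lands with bottom-row=0; cleared 0 line(s) (total 0); column heights now [1 3 0 0 0 0], max=3
Drop 2: L rot1 at col 2 lands with bottom-row=0; cleared 0 line(s) (total 0); column heights now [1 3 3 1 0 0], max=3
Drop 3: L rot0 at col 3 lands with bottom-row=1; cleared 0 line(s) (total 0); column heights now [1 3 3 2 2 3], max=3
Drop 4: Z rot3 at col 0 lands with bottom-row=2; cleared 0 line(s) (total 0); column heights now [4 5 3 2 2 3], max=5
Test piece T rot1 at col 0 (width 2): heights before test = [4 5 3 2 2 3]; fits = True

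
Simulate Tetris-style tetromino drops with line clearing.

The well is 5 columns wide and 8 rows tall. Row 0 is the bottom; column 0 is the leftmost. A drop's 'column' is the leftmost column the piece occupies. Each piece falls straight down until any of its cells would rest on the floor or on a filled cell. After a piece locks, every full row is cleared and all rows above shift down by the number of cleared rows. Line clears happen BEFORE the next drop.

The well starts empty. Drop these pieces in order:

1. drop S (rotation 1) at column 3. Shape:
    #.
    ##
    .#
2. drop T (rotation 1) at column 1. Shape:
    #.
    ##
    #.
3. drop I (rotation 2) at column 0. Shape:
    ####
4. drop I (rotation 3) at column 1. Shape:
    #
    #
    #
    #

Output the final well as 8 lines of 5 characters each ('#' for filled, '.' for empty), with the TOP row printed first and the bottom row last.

Drop 1: S rot1 at col 3 lands with bottom-row=0; cleared 0 line(s) (total 0); column heights now [0 0 0 3 2], max=3
Drop 2: T rot1 at col 1 lands with bottom-row=0; cleared 0 line(s) (total 0); column heights now [0 3 2 3 2], max=3
Drop 3: I rot2 at col 0 lands with bottom-row=3; cleared 0 line(s) (total 0); column heights now [4 4 4 4 2], max=4
Drop 4: I rot3 at col 1 lands with bottom-row=4; cleared 0 line(s) (total 0); column heights now [4 8 4 4 2], max=8

Answer: .#...
.#...
.#...
.#...
####.
.#.#.
.####
.#..#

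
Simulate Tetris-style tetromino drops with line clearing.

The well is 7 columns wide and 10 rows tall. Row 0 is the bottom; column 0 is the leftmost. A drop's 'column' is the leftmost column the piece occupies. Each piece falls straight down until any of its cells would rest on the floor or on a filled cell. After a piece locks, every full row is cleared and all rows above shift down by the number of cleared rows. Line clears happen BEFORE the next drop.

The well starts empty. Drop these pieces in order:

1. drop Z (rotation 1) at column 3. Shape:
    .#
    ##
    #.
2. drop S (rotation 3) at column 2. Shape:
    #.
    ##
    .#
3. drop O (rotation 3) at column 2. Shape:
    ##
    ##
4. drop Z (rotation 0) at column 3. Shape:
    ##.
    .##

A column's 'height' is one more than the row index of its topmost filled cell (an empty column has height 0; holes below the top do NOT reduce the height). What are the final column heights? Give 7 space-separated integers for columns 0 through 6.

Answer: 0 0 7 8 8 7 0

Derivation:
Drop 1: Z rot1 at col 3 lands with bottom-row=0; cleared 0 line(s) (total 0); column heights now [0 0 0 2 3 0 0], max=3
Drop 2: S rot3 at col 2 lands with bottom-row=2; cleared 0 line(s) (total 0); column heights now [0 0 5 4 3 0 0], max=5
Drop 3: O rot3 at col 2 lands with bottom-row=5; cleared 0 line(s) (total 0); column heights now [0 0 7 7 3 0 0], max=7
Drop 4: Z rot0 at col 3 lands with bottom-row=6; cleared 0 line(s) (total 0); column heights now [0 0 7 8 8 7 0], max=8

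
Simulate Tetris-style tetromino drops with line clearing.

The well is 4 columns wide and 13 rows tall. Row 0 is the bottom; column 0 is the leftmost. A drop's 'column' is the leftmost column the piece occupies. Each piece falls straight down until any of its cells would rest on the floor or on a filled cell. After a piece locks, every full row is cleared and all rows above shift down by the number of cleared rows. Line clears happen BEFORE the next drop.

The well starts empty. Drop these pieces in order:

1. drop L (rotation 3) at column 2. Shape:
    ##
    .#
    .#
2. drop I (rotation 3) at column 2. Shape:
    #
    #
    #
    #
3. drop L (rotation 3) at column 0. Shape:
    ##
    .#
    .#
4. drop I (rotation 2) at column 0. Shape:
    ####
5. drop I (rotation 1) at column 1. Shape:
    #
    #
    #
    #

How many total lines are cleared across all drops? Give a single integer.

Drop 1: L rot3 at col 2 lands with bottom-row=0; cleared 0 line(s) (total 0); column heights now [0 0 3 3], max=3
Drop 2: I rot3 at col 2 lands with bottom-row=3; cleared 0 line(s) (total 0); column heights now [0 0 7 3], max=7
Drop 3: L rot3 at col 0 lands with bottom-row=0; cleared 1 line(s) (total 1); column heights now [0 2 6 2], max=6
Drop 4: I rot2 at col 0 lands with bottom-row=6; cleared 1 line(s) (total 2); column heights now [0 2 6 2], max=6
Drop 5: I rot1 at col 1 lands with bottom-row=2; cleared 0 line(s) (total 2); column heights now [0 6 6 2], max=6

Answer: 2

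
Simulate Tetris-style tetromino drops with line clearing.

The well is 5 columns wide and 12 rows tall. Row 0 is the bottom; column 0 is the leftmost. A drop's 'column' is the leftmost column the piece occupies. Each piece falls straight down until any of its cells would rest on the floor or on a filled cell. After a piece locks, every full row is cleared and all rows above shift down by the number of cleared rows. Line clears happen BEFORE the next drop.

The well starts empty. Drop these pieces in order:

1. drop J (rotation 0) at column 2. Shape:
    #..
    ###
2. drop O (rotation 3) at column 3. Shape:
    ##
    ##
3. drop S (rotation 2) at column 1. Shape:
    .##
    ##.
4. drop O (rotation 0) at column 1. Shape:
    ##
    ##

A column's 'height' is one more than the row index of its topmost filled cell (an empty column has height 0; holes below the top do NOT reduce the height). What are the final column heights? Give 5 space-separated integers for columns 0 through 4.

Answer: 0 6 6 4 3

Derivation:
Drop 1: J rot0 at col 2 lands with bottom-row=0; cleared 0 line(s) (total 0); column heights now [0 0 2 1 1], max=2
Drop 2: O rot3 at col 3 lands with bottom-row=1; cleared 0 line(s) (total 0); column heights now [0 0 2 3 3], max=3
Drop 3: S rot2 at col 1 lands with bottom-row=2; cleared 0 line(s) (total 0); column heights now [0 3 4 4 3], max=4
Drop 4: O rot0 at col 1 lands with bottom-row=4; cleared 0 line(s) (total 0); column heights now [0 6 6 4 3], max=6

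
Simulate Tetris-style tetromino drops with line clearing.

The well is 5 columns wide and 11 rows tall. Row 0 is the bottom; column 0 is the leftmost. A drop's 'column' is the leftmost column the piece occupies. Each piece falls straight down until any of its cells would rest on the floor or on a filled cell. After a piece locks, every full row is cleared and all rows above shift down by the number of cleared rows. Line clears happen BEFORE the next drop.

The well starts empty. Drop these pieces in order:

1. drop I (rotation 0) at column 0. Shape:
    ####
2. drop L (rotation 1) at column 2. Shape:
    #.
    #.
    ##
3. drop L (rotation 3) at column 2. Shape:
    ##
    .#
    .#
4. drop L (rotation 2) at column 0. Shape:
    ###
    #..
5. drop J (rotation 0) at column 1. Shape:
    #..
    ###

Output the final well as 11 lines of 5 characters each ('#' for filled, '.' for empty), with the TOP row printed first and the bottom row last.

Drop 1: I rot0 at col 0 lands with bottom-row=0; cleared 0 line(s) (total 0); column heights now [1 1 1 1 0], max=1
Drop 2: L rot1 at col 2 lands with bottom-row=1; cleared 0 line(s) (total 0); column heights now [1 1 4 2 0], max=4
Drop 3: L rot3 at col 2 lands with bottom-row=2; cleared 0 line(s) (total 0); column heights now [1 1 5 5 0], max=5
Drop 4: L rot2 at col 0 lands with bottom-row=4; cleared 0 line(s) (total 0); column heights now [6 6 6 5 0], max=6
Drop 5: J rot0 at col 1 lands with bottom-row=6; cleared 0 line(s) (total 0); column heights now [6 8 7 7 0], max=8

Answer: .....
.....
.....
.#...
.###.
###..
#.##.
..##.
..##.
..##.
####.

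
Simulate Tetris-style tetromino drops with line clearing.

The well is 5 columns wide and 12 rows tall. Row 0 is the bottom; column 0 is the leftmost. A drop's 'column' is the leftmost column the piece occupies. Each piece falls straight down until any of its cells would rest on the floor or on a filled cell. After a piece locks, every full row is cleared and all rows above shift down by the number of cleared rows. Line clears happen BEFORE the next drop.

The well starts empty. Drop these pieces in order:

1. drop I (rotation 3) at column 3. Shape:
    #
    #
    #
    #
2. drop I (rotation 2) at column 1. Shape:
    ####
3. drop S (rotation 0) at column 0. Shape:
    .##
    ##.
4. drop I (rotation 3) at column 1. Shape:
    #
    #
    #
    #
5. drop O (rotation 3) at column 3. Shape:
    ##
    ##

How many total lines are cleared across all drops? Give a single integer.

Drop 1: I rot3 at col 3 lands with bottom-row=0; cleared 0 line(s) (total 0); column heights now [0 0 0 4 0], max=4
Drop 2: I rot2 at col 1 lands with bottom-row=4; cleared 0 line(s) (total 0); column heights now [0 5 5 5 5], max=5
Drop 3: S rot0 at col 0 lands with bottom-row=5; cleared 0 line(s) (total 0); column heights now [6 7 7 5 5], max=7
Drop 4: I rot3 at col 1 lands with bottom-row=7; cleared 0 line(s) (total 0); column heights now [6 11 7 5 5], max=11
Drop 5: O rot3 at col 3 lands with bottom-row=5; cleared 0 line(s) (total 0); column heights now [6 11 7 7 7], max=11

Answer: 0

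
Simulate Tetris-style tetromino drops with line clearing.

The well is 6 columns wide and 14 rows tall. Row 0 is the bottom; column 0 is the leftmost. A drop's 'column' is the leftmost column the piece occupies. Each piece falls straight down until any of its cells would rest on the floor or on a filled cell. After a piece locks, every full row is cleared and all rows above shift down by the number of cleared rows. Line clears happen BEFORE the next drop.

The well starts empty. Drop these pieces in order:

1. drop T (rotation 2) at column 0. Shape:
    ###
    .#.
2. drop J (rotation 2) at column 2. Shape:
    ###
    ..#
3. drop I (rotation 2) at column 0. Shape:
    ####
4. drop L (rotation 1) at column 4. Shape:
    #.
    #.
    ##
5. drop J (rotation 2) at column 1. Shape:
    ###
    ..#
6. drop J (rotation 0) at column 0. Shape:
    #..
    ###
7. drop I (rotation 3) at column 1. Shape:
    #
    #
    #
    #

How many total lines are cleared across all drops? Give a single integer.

Answer: 1

Derivation:
Drop 1: T rot2 at col 0 lands with bottom-row=0; cleared 0 line(s) (total 0); column heights now [2 2 2 0 0 0], max=2
Drop 2: J rot2 at col 2 lands with bottom-row=1; cleared 0 line(s) (total 0); column heights now [2 2 3 3 3 0], max=3
Drop 3: I rot2 at col 0 lands with bottom-row=3; cleared 0 line(s) (total 0); column heights now [4 4 4 4 3 0], max=4
Drop 4: L rot1 at col 4 lands with bottom-row=3; cleared 1 line(s) (total 1); column heights now [2 2 3 3 5 0], max=5
Drop 5: J rot2 at col 1 lands with bottom-row=3; cleared 0 line(s) (total 1); column heights now [2 5 5 5 5 0], max=5
Drop 6: J rot0 at col 0 lands with bottom-row=5; cleared 0 line(s) (total 1); column heights now [7 6 6 5 5 0], max=7
Drop 7: I rot3 at col 1 lands with bottom-row=6; cleared 0 line(s) (total 1); column heights now [7 10 6 5 5 0], max=10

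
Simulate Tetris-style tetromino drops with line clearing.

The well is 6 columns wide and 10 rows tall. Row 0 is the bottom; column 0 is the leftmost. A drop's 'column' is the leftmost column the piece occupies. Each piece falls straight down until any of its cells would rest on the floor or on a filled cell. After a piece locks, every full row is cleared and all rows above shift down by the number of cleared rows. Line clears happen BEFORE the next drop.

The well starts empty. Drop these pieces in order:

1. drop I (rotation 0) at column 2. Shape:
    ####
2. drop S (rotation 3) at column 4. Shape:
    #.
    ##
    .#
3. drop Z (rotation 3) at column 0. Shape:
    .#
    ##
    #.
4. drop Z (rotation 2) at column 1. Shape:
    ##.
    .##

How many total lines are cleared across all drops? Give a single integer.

Drop 1: I rot0 at col 2 lands with bottom-row=0; cleared 0 line(s) (total 0); column heights now [0 0 1 1 1 1], max=1
Drop 2: S rot3 at col 4 lands with bottom-row=1; cleared 0 line(s) (total 0); column heights now [0 0 1 1 4 3], max=4
Drop 3: Z rot3 at col 0 lands with bottom-row=0; cleared 0 line(s) (total 0); column heights now [2 3 1 1 4 3], max=4
Drop 4: Z rot2 at col 1 lands with bottom-row=2; cleared 0 line(s) (total 0); column heights now [2 4 4 3 4 3], max=4

Answer: 0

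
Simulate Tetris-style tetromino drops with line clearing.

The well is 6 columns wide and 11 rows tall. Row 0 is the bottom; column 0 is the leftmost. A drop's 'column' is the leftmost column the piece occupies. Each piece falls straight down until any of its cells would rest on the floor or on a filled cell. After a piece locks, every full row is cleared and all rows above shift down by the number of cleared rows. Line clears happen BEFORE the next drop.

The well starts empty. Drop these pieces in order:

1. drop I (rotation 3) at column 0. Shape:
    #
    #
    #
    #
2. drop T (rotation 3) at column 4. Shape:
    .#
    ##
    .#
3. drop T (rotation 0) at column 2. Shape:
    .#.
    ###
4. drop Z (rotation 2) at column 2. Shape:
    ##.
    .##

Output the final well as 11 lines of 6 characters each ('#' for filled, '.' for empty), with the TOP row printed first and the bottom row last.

Answer: ......
......
......
......
......
..##..
...##.
#..#..
#.####
#...##
#....#

Derivation:
Drop 1: I rot3 at col 0 lands with bottom-row=0; cleared 0 line(s) (total 0); column heights now [4 0 0 0 0 0], max=4
Drop 2: T rot3 at col 4 lands with bottom-row=0; cleared 0 line(s) (total 0); column heights now [4 0 0 0 2 3], max=4
Drop 3: T rot0 at col 2 lands with bottom-row=2; cleared 0 line(s) (total 0); column heights now [4 0 3 4 3 3], max=4
Drop 4: Z rot2 at col 2 lands with bottom-row=4; cleared 0 line(s) (total 0); column heights now [4 0 6 6 5 3], max=6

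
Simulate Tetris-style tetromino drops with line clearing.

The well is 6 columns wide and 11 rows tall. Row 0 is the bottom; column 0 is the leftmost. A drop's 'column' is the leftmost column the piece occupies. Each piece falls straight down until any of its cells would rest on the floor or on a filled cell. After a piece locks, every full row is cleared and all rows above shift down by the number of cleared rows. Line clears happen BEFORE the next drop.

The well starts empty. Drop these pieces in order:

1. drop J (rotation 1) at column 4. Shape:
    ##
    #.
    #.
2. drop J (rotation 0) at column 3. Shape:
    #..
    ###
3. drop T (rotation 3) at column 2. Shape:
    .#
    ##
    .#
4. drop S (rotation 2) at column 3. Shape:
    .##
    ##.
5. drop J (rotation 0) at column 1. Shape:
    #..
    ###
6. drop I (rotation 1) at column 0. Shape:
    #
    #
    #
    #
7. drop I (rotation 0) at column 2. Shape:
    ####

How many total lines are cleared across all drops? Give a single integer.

Drop 1: J rot1 at col 4 lands with bottom-row=0; cleared 0 line(s) (total 0); column heights now [0 0 0 0 3 3], max=3
Drop 2: J rot0 at col 3 lands with bottom-row=3; cleared 0 line(s) (total 0); column heights now [0 0 0 5 4 4], max=5
Drop 3: T rot3 at col 2 lands with bottom-row=5; cleared 0 line(s) (total 0); column heights now [0 0 7 8 4 4], max=8
Drop 4: S rot2 at col 3 lands with bottom-row=8; cleared 0 line(s) (total 0); column heights now [0 0 7 9 10 10], max=10
Drop 5: J rot0 at col 1 lands with bottom-row=9; cleared 0 line(s) (total 0); column heights now [0 11 10 10 10 10], max=11
Drop 6: I rot1 at col 0 lands with bottom-row=0; cleared 0 line(s) (total 0); column heights now [4 11 10 10 10 10], max=11
Drop 7: I rot0 at col 2 lands with bottom-row=10; cleared 0 line(s) (total 0); column heights now [4 11 11 11 11 11], max=11

Answer: 0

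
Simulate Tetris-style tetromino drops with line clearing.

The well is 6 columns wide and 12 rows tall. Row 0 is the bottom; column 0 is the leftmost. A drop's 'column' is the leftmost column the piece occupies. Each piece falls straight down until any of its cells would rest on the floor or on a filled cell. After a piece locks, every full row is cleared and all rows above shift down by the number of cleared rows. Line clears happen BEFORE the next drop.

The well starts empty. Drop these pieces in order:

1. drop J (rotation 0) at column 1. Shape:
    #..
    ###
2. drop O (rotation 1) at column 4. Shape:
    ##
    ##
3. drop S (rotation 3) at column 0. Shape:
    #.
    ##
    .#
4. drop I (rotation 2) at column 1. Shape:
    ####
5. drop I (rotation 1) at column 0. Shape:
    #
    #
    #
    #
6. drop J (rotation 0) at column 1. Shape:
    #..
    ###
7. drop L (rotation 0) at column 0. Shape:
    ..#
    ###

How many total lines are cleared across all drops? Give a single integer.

Answer: 0

Derivation:
Drop 1: J rot0 at col 1 lands with bottom-row=0; cleared 0 line(s) (total 0); column heights now [0 2 1 1 0 0], max=2
Drop 2: O rot1 at col 4 lands with bottom-row=0; cleared 0 line(s) (total 0); column heights now [0 2 1 1 2 2], max=2
Drop 3: S rot3 at col 0 lands with bottom-row=2; cleared 0 line(s) (total 0); column heights now [5 4 1 1 2 2], max=5
Drop 4: I rot2 at col 1 lands with bottom-row=4; cleared 0 line(s) (total 0); column heights now [5 5 5 5 5 2], max=5
Drop 5: I rot1 at col 0 lands with bottom-row=5; cleared 0 line(s) (total 0); column heights now [9 5 5 5 5 2], max=9
Drop 6: J rot0 at col 1 lands with bottom-row=5; cleared 0 line(s) (total 0); column heights now [9 7 6 6 5 2], max=9
Drop 7: L rot0 at col 0 lands with bottom-row=9; cleared 0 line(s) (total 0); column heights now [10 10 11 6 5 2], max=11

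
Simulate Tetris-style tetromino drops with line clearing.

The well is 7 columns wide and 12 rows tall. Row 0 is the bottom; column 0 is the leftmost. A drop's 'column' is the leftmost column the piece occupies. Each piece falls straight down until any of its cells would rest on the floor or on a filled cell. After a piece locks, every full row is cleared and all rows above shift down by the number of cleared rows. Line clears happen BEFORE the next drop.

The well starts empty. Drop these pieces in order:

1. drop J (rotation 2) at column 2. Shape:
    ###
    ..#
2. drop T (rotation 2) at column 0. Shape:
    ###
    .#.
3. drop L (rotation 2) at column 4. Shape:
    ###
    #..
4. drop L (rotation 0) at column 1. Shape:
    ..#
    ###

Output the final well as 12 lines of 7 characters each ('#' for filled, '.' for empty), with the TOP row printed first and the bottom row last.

Drop 1: J rot2 at col 2 lands with bottom-row=0; cleared 0 line(s) (total 0); column heights now [0 0 2 2 2 0 0], max=2
Drop 2: T rot2 at col 0 lands with bottom-row=1; cleared 0 line(s) (total 0); column heights now [3 3 3 2 2 0 0], max=3
Drop 3: L rot2 at col 4 lands with bottom-row=2; cleared 0 line(s) (total 0); column heights now [3 3 3 2 4 4 4], max=4
Drop 4: L rot0 at col 1 lands with bottom-row=3; cleared 0 line(s) (total 0); column heights now [3 4 4 5 4 4 4], max=5

Answer: .......
.......
.......
.......
.......
.......
.......
...#...
.######
###.#..
.####..
....#..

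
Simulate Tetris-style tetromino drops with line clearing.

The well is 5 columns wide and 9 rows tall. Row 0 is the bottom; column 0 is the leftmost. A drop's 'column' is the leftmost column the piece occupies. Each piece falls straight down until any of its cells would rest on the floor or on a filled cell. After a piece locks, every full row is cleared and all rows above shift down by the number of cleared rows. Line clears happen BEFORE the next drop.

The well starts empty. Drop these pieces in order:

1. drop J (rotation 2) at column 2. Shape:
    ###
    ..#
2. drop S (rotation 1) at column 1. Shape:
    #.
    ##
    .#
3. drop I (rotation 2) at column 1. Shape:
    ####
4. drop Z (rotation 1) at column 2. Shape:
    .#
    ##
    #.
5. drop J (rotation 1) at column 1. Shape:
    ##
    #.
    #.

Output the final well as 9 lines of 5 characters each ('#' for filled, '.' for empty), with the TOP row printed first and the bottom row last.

Answer: .###.
.###.
.##..
.####
.#...
.##..
..#..
..###
....#

Derivation:
Drop 1: J rot2 at col 2 lands with bottom-row=0; cleared 0 line(s) (total 0); column heights now [0 0 2 2 2], max=2
Drop 2: S rot1 at col 1 lands with bottom-row=2; cleared 0 line(s) (total 0); column heights now [0 5 4 2 2], max=5
Drop 3: I rot2 at col 1 lands with bottom-row=5; cleared 0 line(s) (total 0); column heights now [0 6 6 6 6], max=6
Drop 4: Z rot1 at col 2 lands with bottom-row=6; cleared 0 line(s) (total 0); column heights now [0 6 8 9 6], max=9
Drop 5: J rot1 at col 1 lands with bottom-row=6; cleared 0 line(s) (total 0); column heights now [0 9 9 9 6], max=9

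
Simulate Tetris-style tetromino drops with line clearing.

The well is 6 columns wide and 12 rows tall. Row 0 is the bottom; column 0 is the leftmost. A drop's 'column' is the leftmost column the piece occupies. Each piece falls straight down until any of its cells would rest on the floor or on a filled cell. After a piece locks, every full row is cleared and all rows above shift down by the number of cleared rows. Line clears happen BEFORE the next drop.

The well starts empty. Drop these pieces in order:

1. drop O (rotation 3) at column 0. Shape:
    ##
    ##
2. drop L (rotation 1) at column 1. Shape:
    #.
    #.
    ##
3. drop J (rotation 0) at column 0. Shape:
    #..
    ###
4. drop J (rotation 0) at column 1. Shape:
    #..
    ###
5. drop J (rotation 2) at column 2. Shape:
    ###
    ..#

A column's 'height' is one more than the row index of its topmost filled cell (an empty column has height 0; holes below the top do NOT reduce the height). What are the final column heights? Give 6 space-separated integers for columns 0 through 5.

Drop 1: O rot3 at col 0 lands with bottom-row=0; cleared 0 line(s) (total 0); column heights now [2 2 0 0 0 0], max=2
Drop 2: L rot1 at col 1 lands with bottom-row=2; cleared 0 line(s) (total 0); column heights now [2 5 3 0 0 0], max=5
Drop 3: J rot0 at col 0 lands with bottom-row=5; cleared 0 line(s) (total 0); column heights now [7 6 6 0 0 0], max=7
Drop 4: J rot0 at col 1 lands with bottom-row=6; cleared 0 line(s) (total 0); column heights now [7 8 7 7 0 0], max=8
Drop 5: J rot2 at col 2 lands with bottom-row=6; cleared 0 line(s) (total 0); column heights now [7 8 8 8 8 0], max=8

Answer: 7 8 8 8 8 0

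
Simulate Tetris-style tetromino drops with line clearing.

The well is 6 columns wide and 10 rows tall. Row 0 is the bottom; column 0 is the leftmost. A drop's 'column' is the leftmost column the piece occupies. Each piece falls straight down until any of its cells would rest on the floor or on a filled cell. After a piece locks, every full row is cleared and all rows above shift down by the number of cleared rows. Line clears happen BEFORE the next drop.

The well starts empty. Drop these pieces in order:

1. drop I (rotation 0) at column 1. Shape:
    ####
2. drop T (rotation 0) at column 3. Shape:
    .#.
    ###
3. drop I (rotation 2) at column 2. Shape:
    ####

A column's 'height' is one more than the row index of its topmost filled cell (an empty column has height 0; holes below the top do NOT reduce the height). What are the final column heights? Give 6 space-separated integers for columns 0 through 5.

Answer: 0 1 4 4 4 4

Derivation:
Drop 1: I rot0 at col 1 lands with bottom-row=0; cleared 0 line(s) (total 0); column heights now [0 1 1 1 1 0], max=1
Drop 2: T rot0 at col 3 lands with bottom-row=1; cleared 0 line(s) (total 0); column heights now [0 1 1 2 3 2], max=3
Drop 3: I rot2 at col 2 lands with bottom-row=3; cleared 0 line(s) (total 0); column heights now [0 1 4 4 4 4], max=4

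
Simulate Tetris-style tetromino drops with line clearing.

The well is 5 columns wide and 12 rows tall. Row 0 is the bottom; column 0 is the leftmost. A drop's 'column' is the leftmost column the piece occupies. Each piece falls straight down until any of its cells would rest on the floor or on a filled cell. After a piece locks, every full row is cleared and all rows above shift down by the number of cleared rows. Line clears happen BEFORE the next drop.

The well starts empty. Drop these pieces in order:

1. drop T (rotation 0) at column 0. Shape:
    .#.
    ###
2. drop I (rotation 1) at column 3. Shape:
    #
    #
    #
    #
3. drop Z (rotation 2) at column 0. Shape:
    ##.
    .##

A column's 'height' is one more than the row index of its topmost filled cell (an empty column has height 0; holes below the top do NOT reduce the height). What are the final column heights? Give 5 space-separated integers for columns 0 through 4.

Answer: 4 4 3 4 0

Derivation:
Drop 1: T rot0 at col 0 lands with bottom-row=0; cleared 0 line(s) (total 0); column heights now [1 2 1 0 0], max=2
Drop 2: I rot1 at col 3 lands with bottom-row=0; cleared 0 line(s) (total 0); column heights now [1 2 1 4 0], max=4
Drop 3: Z rot2 at col 0 lands with bottom-row=2; cleared 0 line(s) (total 0); column heights now [4 4 3 4 0], max=4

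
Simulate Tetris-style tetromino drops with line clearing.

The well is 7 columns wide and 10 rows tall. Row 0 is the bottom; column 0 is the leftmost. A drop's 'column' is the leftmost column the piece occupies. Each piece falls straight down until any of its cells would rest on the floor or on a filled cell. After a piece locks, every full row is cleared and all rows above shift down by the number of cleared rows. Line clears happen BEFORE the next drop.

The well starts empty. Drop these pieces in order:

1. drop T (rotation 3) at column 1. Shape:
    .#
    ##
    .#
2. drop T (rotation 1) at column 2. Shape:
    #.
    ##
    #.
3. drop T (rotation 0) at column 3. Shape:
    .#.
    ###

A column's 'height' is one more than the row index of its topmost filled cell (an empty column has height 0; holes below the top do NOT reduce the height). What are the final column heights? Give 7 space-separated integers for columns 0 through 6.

Drop 1: T rot3 at col 1 lands with bottom-row=0; cleared 0 line(s) (total 0); column heights now [0 2 3 0 0 0 0], max=3
Drop 2: T rot1 at col 2 lands with bottom-row=3; cleared 0 line(s) (total 0); column heights now [0 2 6 5 0 0 0], max=6
Drop 3: T rot0 at col 3 lands with bottom-row=5; cleared 0 line(s) (total 0); column heights now [0 2 6 6 7 6 0], max=7

Answer: 0 2 6 6 7 6 0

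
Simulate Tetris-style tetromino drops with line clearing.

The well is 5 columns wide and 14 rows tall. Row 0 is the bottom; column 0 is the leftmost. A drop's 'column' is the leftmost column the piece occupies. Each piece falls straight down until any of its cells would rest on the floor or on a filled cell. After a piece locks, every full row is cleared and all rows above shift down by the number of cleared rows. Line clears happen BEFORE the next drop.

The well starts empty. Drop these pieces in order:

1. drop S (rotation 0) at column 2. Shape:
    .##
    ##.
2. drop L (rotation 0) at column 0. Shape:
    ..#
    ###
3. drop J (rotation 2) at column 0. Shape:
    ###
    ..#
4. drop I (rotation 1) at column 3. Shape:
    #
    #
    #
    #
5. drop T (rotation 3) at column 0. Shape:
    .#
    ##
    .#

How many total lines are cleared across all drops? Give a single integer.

Drop 1: S rot0 at col 2 lands with bottom-row=0; cleared 0 line(s) (total 0); column heights now [0 0 1 2 2], max=2
Drop 2: L rot0 at col 0 lands with bottom-row=1; cleared 1 line(s) (total 1); column heights now [0 0 2 1 0], max=2
Drop 3: J rot2 at col 0 lands with bottom-row=2; cleared 0 line(s) (total 1); column heights now [4 4 4 1 0], max=4
Drop 4: I rot1 at col 3 lands with bottom-row=1; cleared 0 line(s) (total 1); column heights now [4 4 4 5 0], max=5
Drop 5: T rot3 at col 0 lands with bottom-row=4; cleared 0 line(s) (total 1); column heights now [6 7 4 5 0], max=7

Answer: 1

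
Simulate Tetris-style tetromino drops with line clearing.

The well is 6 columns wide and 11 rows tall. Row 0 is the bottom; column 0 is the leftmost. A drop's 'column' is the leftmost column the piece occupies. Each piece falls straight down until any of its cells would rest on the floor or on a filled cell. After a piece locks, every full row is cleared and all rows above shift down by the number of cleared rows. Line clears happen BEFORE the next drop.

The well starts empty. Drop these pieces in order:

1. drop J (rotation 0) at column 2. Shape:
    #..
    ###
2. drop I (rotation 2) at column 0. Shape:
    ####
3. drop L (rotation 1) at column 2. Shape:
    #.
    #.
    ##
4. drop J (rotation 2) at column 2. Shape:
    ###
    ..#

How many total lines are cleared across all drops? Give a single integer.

Drop 1: J rot0 at col 2 lands with bottom-row=0; cleared 0 line(s) (total 0); column heights now [0 0 2 1 1 0], max=2
Drop 2: I rot2 at col 0 lands with bottom-row=2; cleared 0 line(s) (total 0); column heights now [3 3 3 3 1 0], max=3
Drop 3: L rot1 at col 2 lands with bottom-row=3; cleared 0 line(s) (total 0); column heights now [3 3 6 4 1 0], max=6
Drop 4: J rot2 at col 2 lands with bottom-row=5; cleared 0 line(s) (total 0); column heights now [3 3 7 7 7 0], max=7

Answer: 0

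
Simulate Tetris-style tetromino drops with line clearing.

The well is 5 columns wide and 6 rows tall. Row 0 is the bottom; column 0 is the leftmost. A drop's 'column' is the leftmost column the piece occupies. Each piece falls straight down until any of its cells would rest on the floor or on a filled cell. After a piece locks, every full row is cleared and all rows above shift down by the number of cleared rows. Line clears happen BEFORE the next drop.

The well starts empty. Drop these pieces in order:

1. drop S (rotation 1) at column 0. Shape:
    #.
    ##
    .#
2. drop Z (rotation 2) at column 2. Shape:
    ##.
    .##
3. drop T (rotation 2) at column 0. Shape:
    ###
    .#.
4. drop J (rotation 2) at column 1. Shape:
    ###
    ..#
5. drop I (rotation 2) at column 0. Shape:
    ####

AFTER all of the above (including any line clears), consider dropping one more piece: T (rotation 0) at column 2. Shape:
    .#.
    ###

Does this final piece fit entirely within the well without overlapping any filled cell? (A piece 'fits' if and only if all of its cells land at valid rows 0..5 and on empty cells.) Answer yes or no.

Answer: no

Derivation:
Drop 1: S rot1 at col 0 lands with bottom-row=0; cleared 0 line(s) (total 0); column heights now [3 2 0 0 0], max=3
Drop 2: Z rot2 at col 2 lands with bottom-row=0; cleared 0 line(s) (total 0); column heights now [3 2 2 2 1], max=3
Drop 3: T rot2 at col 0 lands with bottom-row=2; cleared 0 line(s) (total 0); column heights now [4 4 4 2 1], max=4
Drop 4: J rot2 at col 1 lands with bottom-row=3; cleared 0 line(s) (total 0); column heights now [4 5 5 5 1], max=5
Drop 5: I rot2 at col 0 lands with bottom-row=5; cleared 0 line(s) (total 0); column heights now [6 6 6 6 1], max=6
Test piece T rot0 at col 2 (width 3): heights before test = [6 6 6 6 1]; fits = False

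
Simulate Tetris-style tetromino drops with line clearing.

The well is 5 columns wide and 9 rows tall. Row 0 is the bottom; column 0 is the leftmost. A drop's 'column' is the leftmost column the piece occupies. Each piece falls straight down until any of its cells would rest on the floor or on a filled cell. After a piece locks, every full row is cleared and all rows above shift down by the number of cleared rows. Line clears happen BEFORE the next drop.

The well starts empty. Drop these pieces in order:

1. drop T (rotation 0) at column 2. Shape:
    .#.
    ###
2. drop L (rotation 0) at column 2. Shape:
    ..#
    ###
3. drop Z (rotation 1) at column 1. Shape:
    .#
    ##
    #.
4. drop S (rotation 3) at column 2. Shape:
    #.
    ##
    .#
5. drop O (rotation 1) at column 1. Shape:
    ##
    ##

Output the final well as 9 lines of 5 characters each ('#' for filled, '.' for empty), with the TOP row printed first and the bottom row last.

Answer: .##..
.##..
..#..
..##.
..##.
.##.#
.####
...#.
..###

Derivation:
Drop 1: T rot0 at col 2 lands with bottom-row=0; cleared 0 line(s) (total 0); column heights now [0 0 1 2 1], max=2
Drop 2: L rot0 at col 2 lands with bottom-row=2; cleared 0 line(s) (total 0); column heights now [0 0 3 3 4], max=4
Drop 3: Z rot1 at col 1 lands with bottom-row=2; cleared 0 line(s) (total 0); column heights now [0 4 5 3 4], max=5
Drop 4: S rot3 at col 2 lands with bottom-row=4; cleared 0 line(s) (total 0); column heights now [0 4 7 6 4], max=7
Drop 5: O rot1 at col 1 lands with bottom-row=7; cleared 0 line(s) (total 0); column heights now [0 9 9 6 4], max=9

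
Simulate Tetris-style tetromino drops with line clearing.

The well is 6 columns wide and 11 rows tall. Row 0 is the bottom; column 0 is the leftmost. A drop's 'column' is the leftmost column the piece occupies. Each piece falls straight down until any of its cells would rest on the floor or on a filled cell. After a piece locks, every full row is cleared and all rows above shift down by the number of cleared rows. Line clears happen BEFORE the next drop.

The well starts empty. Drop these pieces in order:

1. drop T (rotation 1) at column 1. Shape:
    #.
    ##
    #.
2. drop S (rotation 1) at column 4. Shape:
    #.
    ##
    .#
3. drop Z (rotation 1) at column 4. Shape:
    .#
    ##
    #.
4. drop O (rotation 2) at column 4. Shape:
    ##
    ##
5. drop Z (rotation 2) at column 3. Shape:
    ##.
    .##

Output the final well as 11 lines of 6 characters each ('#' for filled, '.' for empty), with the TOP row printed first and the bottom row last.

Answer: ......
...##.
....##
....##
....##
.....#
....##
....#.
.#..#.
.##.##
.#...#

Derivation:
Drop 1: T rot1 at col 1 lands with bottom-row=0; cleared 0 line(s) (total 0); column heights now [0 3 2 0 0 0], max=3
Drop 2: S rot1 at col 4 lands with bottom-row=0; cleared 0 line(s) (total 0); column heights now [0 3 2 0 3 2], max=3
Drop 3: Z rot1 at col 4 lands with bottom-row=3; cleared 0 line(s) (total 0); column heights now [0 3 2 0 5 6], max=6
Drop 4: O rot2 at col 4 lands with bottom-row=6; cleared 0 line(s) (total 0); column heights now [0 3 2 0 8 8], max=8
Drop 5: Z rot2 at col 3 lands with bottom-row=8; cleared 0 line(s) (total 0); column heights now [0 3 2 10 10 9], max=10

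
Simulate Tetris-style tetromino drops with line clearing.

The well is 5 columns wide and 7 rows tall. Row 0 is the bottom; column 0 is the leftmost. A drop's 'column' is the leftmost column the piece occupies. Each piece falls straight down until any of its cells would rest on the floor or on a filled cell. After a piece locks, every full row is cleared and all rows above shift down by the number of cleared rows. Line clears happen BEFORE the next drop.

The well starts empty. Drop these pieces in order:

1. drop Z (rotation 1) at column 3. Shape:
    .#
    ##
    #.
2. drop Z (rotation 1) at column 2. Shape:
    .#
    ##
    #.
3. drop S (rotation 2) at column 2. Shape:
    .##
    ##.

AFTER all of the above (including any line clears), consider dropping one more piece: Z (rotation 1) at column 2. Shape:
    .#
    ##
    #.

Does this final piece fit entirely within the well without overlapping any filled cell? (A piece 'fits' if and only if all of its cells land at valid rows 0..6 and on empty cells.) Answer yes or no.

Drop 1: Z rot1 at col 3 lands with bottom-row=0; cleared 0 line(s) (total 0); column heights now [0 0 0 2 3], max=3
Drop 2: Z rot1 at col 2 lands with bottom-row=1; cleared 0 line(s) (total 0); column heights now [0 0 3 4 3], max=4
Drop 3: S rot2 at col 2 lands with bottom-row=4; cleared 0 line(s) (total 0); column heights now [0 0 5 6 6], max=6
Test piece Z rot1 at col 2 (width 2): heights before test = [0 0 5 6 6]; fits = False

Answer: no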